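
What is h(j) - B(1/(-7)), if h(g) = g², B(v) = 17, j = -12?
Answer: 127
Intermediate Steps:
h(j) - B(1/(-7)) = (-12)² - 1*17 = 144 - 17 = 127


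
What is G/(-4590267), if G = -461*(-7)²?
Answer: 22589/4590267 ≈ 0.0049211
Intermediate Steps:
G = -22589 (G = -461*49 = -22589)
G/(-4590267) = -22589/(-4590267) = -22589*(-1/4590267) = 22589/4590267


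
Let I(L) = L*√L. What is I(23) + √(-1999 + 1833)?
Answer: 23*√23 + I*√166 ≈ 110.3 + 12.884*I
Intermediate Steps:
I(L) = L^(3/2)
I(23) + √(-1999 + 1833) = 23^(3/2) + √(-1999 + 1833) = 23*√23 + √(-166) = 23*√23 + I*√166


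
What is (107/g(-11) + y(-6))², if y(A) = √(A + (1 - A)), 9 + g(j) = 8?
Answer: 11236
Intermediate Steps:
g(j) = -1 (g(j) = -9 + 8 = -1)
y(A) = 1 (y(A) = √1 = 1)
(107/g(-11) + y(-6))² = (107/(-1) + 1)² = (107*(-1) + 1)² = (-107 + 1)² = (-106)² = 11236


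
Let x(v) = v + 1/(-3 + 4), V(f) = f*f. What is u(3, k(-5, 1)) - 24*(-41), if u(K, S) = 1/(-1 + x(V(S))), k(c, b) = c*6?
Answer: 885601/900 ≈ 984.00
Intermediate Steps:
V(f) = f**2
x(v) = 1 + v (x(v) = v + 1/1 = v + 1 = 1 + v)
k(c, b) = 6*c
u(K, S) = S**(-2) (u(K, S) = 1/(-1 + (1 + S**2)) = 1/(S**2) = S**(-2))
u(3, k(-5, 1)) - 24*(-41) = (6*(-5))**(-2) - 24*(-41) = (-30)**(-2) + 984 = 1/900 + 984 = 885601/900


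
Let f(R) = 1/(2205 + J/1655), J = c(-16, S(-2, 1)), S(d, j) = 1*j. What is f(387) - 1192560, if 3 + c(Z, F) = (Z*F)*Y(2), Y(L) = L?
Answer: -870387530549/729848 ≈ -1.1926e+6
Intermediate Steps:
S(d, j) = j
c(Z, F) = -3 + 2*F*Z (c(Z, F) = -3 + (Z*F)*2 = -3 + (F*Z)*2 = -3 + 2*F*Z)
J = -35 (J = -3 + 2*1*(-16) = -3 - 32 = -35)
f(R) = 331/729848 (f(R) = 1/(2205 - 35/1655) = 1/(2205 - 35*1/1655) = 1/(2205 - 7/331) = 1/(729848/331) = 331/729848)
f(387) - 1192560 = 331/729848 - 1192560 = -870387530549/729848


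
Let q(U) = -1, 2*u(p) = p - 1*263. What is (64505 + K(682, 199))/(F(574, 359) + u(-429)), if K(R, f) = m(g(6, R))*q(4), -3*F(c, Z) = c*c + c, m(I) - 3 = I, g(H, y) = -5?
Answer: -193521/331088 ≈ -0.58450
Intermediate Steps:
u(p) = -263/2 + p/2 (u(p) = (p - 1*263)/2 = (p - 263)/2 = (-263 + p)/2 = -263/2 + p/2)
m(I) = 3 + I
F(c, Z) = -c/3 - c²/3 (F(c, Z) = -(c*c + c)/3 = -(c² + c)/3 = -(c + c²)/3 = -c/3 - c²/3)
K(R, f) = 2 (K(R, f) = (3 - 5)*(-1) = -2*(-1) = 2)
(64505 + K(682, 199))/(F(574, 359) + u(-429)) = (64505 + 2)/(-⅓*574*(1 + 574) + (-263/2 + (½)*(-429))) = 64507/(-⅓*574*575 + (-263/2 - 429/2)) = 64507/(-330050/3 - 346) = 64507/(-331088/3) = 64507*(-3/331088) = -193521/331088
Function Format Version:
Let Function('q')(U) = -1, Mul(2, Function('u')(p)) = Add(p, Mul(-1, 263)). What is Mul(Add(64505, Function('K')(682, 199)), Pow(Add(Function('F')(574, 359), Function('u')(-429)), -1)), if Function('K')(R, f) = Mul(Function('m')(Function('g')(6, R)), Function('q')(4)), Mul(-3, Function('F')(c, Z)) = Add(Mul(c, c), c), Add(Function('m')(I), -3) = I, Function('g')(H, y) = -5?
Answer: Rational(-193521, 331088) ≈ -0.58450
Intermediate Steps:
Function('u')(p) = Add(Rational(-263, 2), Mul(Rational(1, 2), p)) (Function('u')(p) = Mul(Rational(1, 2), Add(p, Mul(-1, 263))) = Mul(Rational(1, 2), Add(p, -263)) = Mul(Rational(1, 2), Add(-263, p)) = Add(Rational(-263, 2), Mul(Rational(1, 2), p)))
Function('m')(I) = Add(3, I)
Function('F')(c, Z) = Add(Mul(Rational(-1, 3), c), Mul(Rational(-1, 3), Pow(c, 2))) (Function('F')(c, Z) = Mul(Rational(-1, 3), Add(Mul(c, c), c)) = Mul(Rational(-1, 3), Add(Pow(c, 2), c)) = Mul(Rational(-1, 3), Add(c, Pow(c, 2))) = Add(Mul(Rational(-1, 3), c), Mul(Rational(-1, 3), Pow(c, 2))))
Function('K')(R, f) = 2 (Function('K')(R, f) = Mul(Add(3, -5), -1) = Mul(-2, -1) = 2)
Mul(Add(64505, Function('K')(682, 199)), Pow(Add(Function('F')(574, 359), Function('u')(-429)), -1)) = Mul(Add(64505, 2), Pow(Add(Mul(Rational(-1, 3), 574, Add(1, 574)), Add(Rational(-263, 2), Mul(Rational(1, 2), -429))), -1)) = Mul(64507, Pow(Add(Mul(Rational(-1, 3), 574, 575), Add(Rational(-263, 2), Rational(-429, 2))), -1)) = Mul(64507, Pow(Add(Rational(-330050, 3), -346), -1)) = Mul(64507, Pow(Rational(-331088, 3), -1)) = Mul(64507, Rational(-3, 331088)) = Rational(-193521, 331088)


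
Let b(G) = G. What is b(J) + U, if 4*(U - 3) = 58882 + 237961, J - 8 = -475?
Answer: 294987/4 ≈ 73747.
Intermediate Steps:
J = -467 (J = 8 - 475 = -467)
U = 296855/4 (U = 3 + (58882 + 237961)/4 = 3 + (¼)*296843 = 3 + 296843/4 = 296855/4 ≈ 74214.)
b(J) + U = -467 + 296855/4 = 294987/4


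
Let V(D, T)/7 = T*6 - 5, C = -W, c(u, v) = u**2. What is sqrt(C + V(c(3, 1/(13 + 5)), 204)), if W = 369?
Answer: 2*sqrt(2041) ≈ 90.355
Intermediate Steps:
C = -369 (C = -1*369 = -369)
V(D, T) = -35 + 42*T (V(D, T) = 7*(T*6 - 5) = 7*(6*T - 5) = 7*(-5 + 6*T) = -35 + 42*T)
sqrt(C + V(c(3, 1/(13 + 5)), 204)) = sqrt(-369 + (-35 + 42*204)) = sqrt(-369 + (-35 + 8568)) = sqrt(-369 + 8533) = sqrt(8164) = 2*sqrt(2041)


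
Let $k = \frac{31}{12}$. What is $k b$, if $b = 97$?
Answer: $\frac{3007}{12} \approx 250.58$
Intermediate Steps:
$k = \frac{31}{12}$ ($k = 31 \cdot \frac{1}{12} = \frac{31}{12} \approx 2.5833$)
$k b = \frac{31}{12} \cdot 97 = \frac{3007}{12}$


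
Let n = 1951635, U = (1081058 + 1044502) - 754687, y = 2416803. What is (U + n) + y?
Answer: 5739311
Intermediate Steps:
U = 1370873 (U = 2125560 - 754687 = 1370873)
(U + n) + y = (1370873 + 1951635) + 2416803 = 3322508 + 2416803 = 5739311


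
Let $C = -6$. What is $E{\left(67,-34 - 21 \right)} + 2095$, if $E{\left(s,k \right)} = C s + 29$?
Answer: $1722$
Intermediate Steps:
$E{\left(s,k \right)} = 29 - 6 s$ ($E{\left(s,k \right)} = - 6 s + 29 = 29 - 6 s$)
$E{\left(67,-34 - 21 \right)} + 2095 = \left(29 - 402\right) + 2095 = -373 + 2095 = 1722$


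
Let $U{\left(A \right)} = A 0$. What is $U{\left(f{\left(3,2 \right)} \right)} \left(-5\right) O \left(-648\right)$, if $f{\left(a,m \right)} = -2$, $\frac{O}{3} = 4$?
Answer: $0$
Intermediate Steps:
$O = 12$ ($O = 3 \cdot 4 = 12$)
$U{\left(A \right)} = 0$
$U{\left(f{\left(3,2 \right)} \right)} \left(-5\right) O \left(-648\right) = 0 \left(-5\right) 12 \left(-648\right) = 0 \cdot 12 \left(-648\right) = 0 \left(-648\right) = 0$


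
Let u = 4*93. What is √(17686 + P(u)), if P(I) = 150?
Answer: 14*√91 ≈ 133.55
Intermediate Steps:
u = 372
√(17686 + P(u)) = √(17686 + 150) = √17836 = 14*√91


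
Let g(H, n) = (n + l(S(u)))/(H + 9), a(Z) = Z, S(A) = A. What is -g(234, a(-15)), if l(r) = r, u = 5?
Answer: 10/243 ≈ 0.041152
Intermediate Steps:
g(H, n) = (5 + n)/(9 + H) (g(H, n) = (n + 5)/(H + 9) = (5 + n)/(9 + H))
-g(234, a(-15)) = -(5 - 15)/(9 + 234) = -(-10)/243 = -1*(-10/243) = 10/243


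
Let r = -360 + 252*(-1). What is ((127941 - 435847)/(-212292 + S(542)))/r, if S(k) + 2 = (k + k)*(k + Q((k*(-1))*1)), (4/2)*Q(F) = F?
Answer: 153953/24929820 ≈ 0.0061755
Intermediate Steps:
Q(F) = F/2
S(k) = -2 + k² (S(k) = -2 + (k + k)*(k + ((k*(-1))*1)/2) = -2 + (2*k)*(k + (-k*1)/2) = -2 + (2*k)*(k + (-k)/2) = -2 + (2*k)*(k - k/2) = -2 + (2*k)*(k/2) = -2 + k²)
r = -612 (r = -360 - 252 = -612)
((127941 - 435847)/(-212292 + S(542)))/r = ((127941 - 435847)/(-212292 + (-2 + 542²)))/(-612) = -307906/(-212292 + (-2 + 293764))*(-1/612) = -307906/(-212292 + 293762)*(-1/612) = -307906/81470*(-1/612) = -307906*1/81470*(-1/612) = -153953/40735*(-1/612) = 153953/24929820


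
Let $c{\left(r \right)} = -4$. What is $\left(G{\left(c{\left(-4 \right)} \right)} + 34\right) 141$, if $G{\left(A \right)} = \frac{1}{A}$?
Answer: $\frac{19035}{4} \approx 4758.8$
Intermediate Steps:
$\left(G{\left(c{\left(-4 \right)} \right)} + 34\right) 141 = \left(\frac{1}{-4} + 34\right) 141 = \left(- \frac{1}{4} + 34\right) 141 = \frac{135}{4} \cdot 141 = \frac{19035}{4}$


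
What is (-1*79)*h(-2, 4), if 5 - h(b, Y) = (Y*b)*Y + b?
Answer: -3081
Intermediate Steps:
h(b, Y) = 5 - b - b*Y² (h(b, Y) = 5 - ((Y*b)*Y + b) = 5 - (b*Y² + b) = 5 - (b + b*Y²) = 5 + (-b - b*Y²) = 5 - b - b*Y²)
(-1*79)*h(-2, 4) = (-1*79)*(5 - 1*(-2) - 1*(-2)*4²) = -79*(5 + 2 - 1*(-2)*16) = -79*(5 + 2 + 32) = -79*39 = -3081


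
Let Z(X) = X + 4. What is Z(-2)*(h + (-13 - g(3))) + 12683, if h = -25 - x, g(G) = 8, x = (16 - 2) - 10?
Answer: 12583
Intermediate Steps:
x = 4 (x = 14 - 10 = 4)
Z(X) = 4 + X
h = -29 (h = -25 - 1*4 = -25 - 4 = -29)
Z(-2)*(h + (-13 - g(3))) + 12683 = (4 - 2)*(-29 + (-13 - 1*8)) + 12683 = 2*(-29 + (-13 - 8)) + 12683 = 2*(-29 - 21) + 12683 = 2*(-50) + 12683 = -100 + 12683 = 12583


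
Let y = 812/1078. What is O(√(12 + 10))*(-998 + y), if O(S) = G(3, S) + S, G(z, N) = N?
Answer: -153576*√22/77 ≈ -9355.0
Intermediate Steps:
y = 58/77 (y = 812*(1/1078) = 58/77 ≈ 0.75325)
O(S) = 2*S (O(S) = S + S = 2*S)
O(√(12 + 10))*(-998 + y) = (2*√(12 + 10))*(-998 + 58/77) = (2*√22)*(-76788/77) = -153576*√22/77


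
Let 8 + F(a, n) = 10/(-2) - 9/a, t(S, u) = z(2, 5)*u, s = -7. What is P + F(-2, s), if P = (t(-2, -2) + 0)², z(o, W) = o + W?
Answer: 375/2 ≈ 187.50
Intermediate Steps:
z(o, W) = W + o
t(S, u) = 7*u (t(S, u) = (5 + 2)*u = 7*u)
F(a, n) = -13 - 9/a (F(a, n) = -8 + (10/(-2) - 9/a) = -8 + (10*(-½) - 9/a) = -8 + (-5 - 9/a) = -13 - 9/a)
P = 196 (P = (7*(-2) + 0)² = (-14 + 0)² = (-14)² = 196)
P + F(-2, s) = 196 + (-13 - 9/(-2)) = 196 + (-13 - 9*(-½)) = 196 + (-13 + 9/2) = 196 - 17/2 = 375/2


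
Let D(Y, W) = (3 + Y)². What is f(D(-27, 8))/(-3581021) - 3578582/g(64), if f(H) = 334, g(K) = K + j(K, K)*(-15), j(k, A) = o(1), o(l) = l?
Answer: -1830711044084/25067147 ≈ -73032.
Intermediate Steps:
j(k, A) = 1
g(K) = -15 + K (g(K) = K + 1*(-15) = K - 15 = -15 + K)
f(D(-27, 8))/(-3581021) - 3578582/g(64) = 334/(-3581021) - 3578582/(-15 + 64) = 334*(-1/3581021) - 3578582/49 = -334/3581021 - 3578582*1/49 = -334/3581021 - 511226/7 = -1830711044084/25067147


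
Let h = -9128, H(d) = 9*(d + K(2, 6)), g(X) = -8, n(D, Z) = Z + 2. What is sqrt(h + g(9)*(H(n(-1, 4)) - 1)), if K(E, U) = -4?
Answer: 4*I*sqrt(579) ≈ 96.25*I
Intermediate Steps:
n(D, Z) = 2 + Z
H(d) = -36 + 9*d (H(d) = 9*(d - 4) = 9*(-4 + d) = -36 + 9*d)
sqrt(h + g(9)*(H(n(-1, 4)) - 1)) = sqrt(-9128 - 8*((-36 + 9*(2 + 4)) - 1)) = sqrt(-9128 - 8*((-36 + 9*6) - 1)) = sqrt(-9128 - 8*((-36 + 54) - 1)) = sqrt(-9128 - 8*(18 - 1)) = sqrt(-9128 - 8*17) = sqrt(-9128 - 136) = sqrt(-9264) = 4*I*sqrt(579)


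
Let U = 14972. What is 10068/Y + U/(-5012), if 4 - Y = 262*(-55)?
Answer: -20668199/9030371 ≈ -2.2887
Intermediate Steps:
Y = 14414 (Y = 4 - 262*(-55) = 4 - 1*(-14410) = 4 + 14410 = 14414)
10068/Y + U/(-5012) = 10068/14414 + 14972/(-5012) = 10068*(1/14414) + 14972*(-1/5012) = 5034/7207 - 3743/1253 = -20668199/9030371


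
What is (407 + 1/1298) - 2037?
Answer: -2115739/1298 ≈ -1630.0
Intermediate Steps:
(407 + 1/1298) - 2037 = 528287/1298 - 2037 = -2115739/1298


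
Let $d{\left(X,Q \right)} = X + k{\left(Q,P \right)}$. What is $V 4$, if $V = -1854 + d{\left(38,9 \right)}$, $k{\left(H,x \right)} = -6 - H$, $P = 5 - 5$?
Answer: $-7324$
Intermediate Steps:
$P = 0$ ($P = 5 - 5 = 0$)
$d{\left(X,Q \right)} = -6 + X - Q$ ($d{\left(X,Q \right)} = X - \left(6 + Q\right) = -6 + X - Q$)
$V = -1831$ ($V = -1854 - -23 = -1854 + 23 = -1831$)
$V 4 = \left(-1831\right) 4 = -7324$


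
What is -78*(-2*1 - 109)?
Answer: 8658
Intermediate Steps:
-78*(-2*1 - 109) = -78*(-2 - 109) = -78*(-111) = 8658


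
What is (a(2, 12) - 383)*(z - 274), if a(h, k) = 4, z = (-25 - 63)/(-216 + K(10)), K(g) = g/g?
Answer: 22293538/215 ≈ 1.0369e+5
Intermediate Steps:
K(g) = 1
z = 88/215 (z = (-25 - 63)/(-216 + 1) = -88/(-215) = -88*(-1/215) = 88/215 ≈ 0.40930)
(a(2, 12) - 383)*(z - 274) = (4 - 383)*(88/215 - 274) = -379*(-58822/215) = 22293538/215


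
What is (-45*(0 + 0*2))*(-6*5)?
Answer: 0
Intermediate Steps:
(-45*(0 + 0*2))*(-6*5) = -45*(0 + 0)*(-30) = -45*0*(-30) = 0*(-30) = 0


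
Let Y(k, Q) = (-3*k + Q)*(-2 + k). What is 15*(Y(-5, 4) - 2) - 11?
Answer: -2036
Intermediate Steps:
Y(k, Q) = (-2 + k)*(Q - 3*k) (Y(k, Q) = (Q - 3*k)*(-2 + k) = (-2 + k)*(Q - 3*k))
15*(Y(-5, 4) - 2) - 11 = 15*((-3*(-5)**2 - 2*4 + 6*(-5) + 4*(-5)) - 2) - 11 = 15*((-3*25 - 8 - 30 - 20) - 2) - 11 = 15*((-75 - 8 - 30 - 20) - 2) - 11 = 15*(-133 - 2) - 11 = 15*(-135) - 11 = -2025 - 11 = -2036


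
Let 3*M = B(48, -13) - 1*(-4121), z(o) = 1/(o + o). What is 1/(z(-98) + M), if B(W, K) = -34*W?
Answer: 588/487841 ≈ 0.0012053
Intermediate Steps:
z(o) = 1/(2*o)
M = 2489/3 (M = (-34*48 - 1*(-4121))/3 = (-1632 + 4121)/3 = (⅓)*2489 = 2489/3 ≈ 829.67)
1/(z(-98) + M) = 1/((½)/(-98) + 2489/3) = 1/((½)*(-1/98) + 2489/3) = 1/(-1/196 + 2489/3) = 1/(487841/588) = 588/487841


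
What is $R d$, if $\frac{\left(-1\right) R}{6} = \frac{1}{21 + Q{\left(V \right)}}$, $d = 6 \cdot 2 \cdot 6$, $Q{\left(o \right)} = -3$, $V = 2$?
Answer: $-24$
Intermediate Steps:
$d = 72$ ($d = 12 \cdot 6 = 72$)
$R = - \frac{1}{3}$ ($R = - \frac{6}{21 - 3} = - \frac{6}{18} = \left(-6\right) \frac{1}{18} = - \frac{1}{3} \approx -0.33333$)
$R d = \left(- \frac{1}{3}\right) 72 = -24$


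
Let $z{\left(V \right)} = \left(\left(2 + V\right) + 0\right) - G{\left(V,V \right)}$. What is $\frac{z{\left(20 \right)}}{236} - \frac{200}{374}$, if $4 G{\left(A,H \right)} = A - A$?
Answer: $- \frac{9743}{22066} \approx -0.44154$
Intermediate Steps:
$G{\left(A,H \right)} = 0$ ($G{\left(A,H \right)} = \frac{A - A}{4} = \frac{1}{4} \cdot 0 = 0$)
$z{\left(V \right)} = 2 + V$ ($z{\left(V \right)} = \left(\left(2 + V\right) + 0\right) - 0 = \left(2 + V\right) + 0 = 2 + V$)
$\frac{z{\left(20 \right)}}{236} - \frac{200}{374} = \frac{2 + 20}{236} - \frac{200}{374} = 22 \cdot \frac{1}{236} - \frac{100}{187} = \frac{11}{118} - \frac{100}{187} = - \frac{9743}{22066}$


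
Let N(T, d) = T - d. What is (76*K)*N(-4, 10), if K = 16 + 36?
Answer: -55328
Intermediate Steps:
K = 52
(76*K)*N(-4, 10) = (76*52)*(-4 - 1*10) = 3952*(-4 - 10) = 3952*(-14) = -55328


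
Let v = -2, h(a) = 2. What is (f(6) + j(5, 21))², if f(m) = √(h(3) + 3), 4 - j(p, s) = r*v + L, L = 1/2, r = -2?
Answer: 21/4 - √5 ≈ 3.0139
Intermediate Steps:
L = ½ (L = 1*(½) = ½ ≈ 0.50000)
j(p, s) = -½ (j(p, s) = 4 - (-2*(-2) + ½) = 4 - (4 + ½) = 4 - 1*9/2 = 4 - 9/2 = -½)
f(m) = √5 (f(m) = √(2 + 3) = √5)
(f(6) + j(5, 21))² = (√5 - ½)² = (-½ + √5)²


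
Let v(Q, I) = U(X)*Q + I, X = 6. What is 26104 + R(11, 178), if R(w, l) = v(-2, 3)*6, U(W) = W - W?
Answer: 26122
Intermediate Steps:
U(W) = 0
v(Q, I) = I (v(Q, I) = 0*Q + I = 0 + I = I)
R(w, l) = 18 (R(w, l) = 3*6 = 18)
26104 + R(11, 178) = 26104 + 18 = 26122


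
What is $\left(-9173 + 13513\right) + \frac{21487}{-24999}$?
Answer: $\frac{108474173}{24999} \approx 4339.1$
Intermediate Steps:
$\left(-9173 + 13513\right) + \frac{21487}{-24999} = 4340 + 21487 \left(- \frac{1}{24999}\right) = 4340 - \frac{21487}{24999} = \frac{108474173}{24999}$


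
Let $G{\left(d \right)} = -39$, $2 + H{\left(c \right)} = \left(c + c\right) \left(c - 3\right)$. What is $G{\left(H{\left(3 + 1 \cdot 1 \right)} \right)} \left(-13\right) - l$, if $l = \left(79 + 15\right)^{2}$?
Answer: $-8329$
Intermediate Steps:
$H{\left(c \right)} = -2 + 2 c \left(-3 + c\right)$ ($H{\left(c \right)} = -2 + \left(c + c\right) \left(c - 3\right) = -2 + 2 c \left(-3 + c\right)$)
$l = 8836$ ($l = 94^{2} = 8836$)
$G{\left(H{\left(3 + 1 \cdot 1 \right)} \right)} \left(-13\right) - l = \left(-39\right) \left(-13\right) - 8836 = 507 - 8836 = -8329$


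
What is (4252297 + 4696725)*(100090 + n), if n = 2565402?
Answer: 23853546548824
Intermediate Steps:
(4252297 + 4696725)*(100090 + n) = (4252297 + 4696725)*(100090 + 2565402) = 8949022*2665492 = 23853546548824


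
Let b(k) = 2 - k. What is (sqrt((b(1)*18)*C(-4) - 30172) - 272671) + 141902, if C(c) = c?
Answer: -130769 + 2*I*sqrt(7561) ≈ -1.3077e+5 + 173.91*I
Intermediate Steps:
(sqrt((b(1)*18)*C(-4) - 30172) - 272671) + 141902 = (sqrt(((2 - 1*1)*18)*(-4) - 30172) - 272671) + 141902 = (sqrt(((2 - 1)*18)*(-4) - 30172) - 272671) + 141902 = (sqrt((1*18)*(-4) - 30172) - 272671) + 141902 = (sqrt(18*(-4) - 30172) - 272671) + 141902 = (sqrt(-72 - 30172) - 272671) + 141902 = (sqrt(-30244) - 272671) + 141902 = (2*I*sqrt(7561) - 272671) + 141902 = (-272671 + 2*I*sqrt(7561)) + 141902 = -130769 + 2*I*sqrt(7561)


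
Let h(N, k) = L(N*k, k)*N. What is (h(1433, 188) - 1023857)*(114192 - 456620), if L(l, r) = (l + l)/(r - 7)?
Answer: -200934609197716/181 ≈ -1.1101e+12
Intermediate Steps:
L(l, r) = 2*l/(-7 + r) (L(l, r) = (2*l)/(-7 + r) = 2*l/(-7 + r))
h(N, k) = 2*k*N²/(-7 + k) (h(N, k) = (2*(N*k)/(-7 + k))*N = (2*N*k/(-7 + k))*N = 2*k*N²/(-7 + k))
(h(1433, 188) - 1023857)*(114192 - 456620) = (2*188*1433²/(-7 + 188) - 1023857)*(114192 - 456620) = (2*188*2053489/181 - 1023857)*(-342428) = (2*188*2053489*(1/181) - 1023857)*(-342428) = (772111864/181 - 1023857)*(-342428) = (586793747/181)*(-342428) = -200934609197716/181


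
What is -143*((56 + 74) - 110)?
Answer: -2860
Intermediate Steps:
-143*((56 + 74) - 110) = -143*(130 - 110) = -143*20 = -2860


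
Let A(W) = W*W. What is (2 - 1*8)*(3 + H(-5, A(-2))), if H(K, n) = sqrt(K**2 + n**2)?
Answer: -18 - 6*sqrt(41) ≈ -56.419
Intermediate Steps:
A(W) = W**2
(2 - 1*8)*(3 + H(-5, A(-2))) = (2 - 1*8)*(3 + sqrt((-5)**2 + ((-2)**2)**2)) = (2 - 8)*(3 + sqrt(25 + 4**2)) = -6*(3 + sqrt(25 + 16)) = -6*(3 + sqrt(41)) = -18 - 6*sqrt(41)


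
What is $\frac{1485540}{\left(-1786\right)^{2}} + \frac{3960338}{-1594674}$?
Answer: $- \frac{1282964787136}{635835593313} \approx -2.0178$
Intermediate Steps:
$\frac{1485540}{\left(-1786\right)^{2}} + \frac{3960338}{-1594674} = \frac{1485540}{3189796} + 3960338 \left(- \frac{1}{1594674}\right) = 1485540 \cdot \frac{1}{3189796} - \frac{1980169}{797337} = \frac{371385}{797449} - \frac{1980169}{797337} = - \frac{1282964787136}{635835593313}$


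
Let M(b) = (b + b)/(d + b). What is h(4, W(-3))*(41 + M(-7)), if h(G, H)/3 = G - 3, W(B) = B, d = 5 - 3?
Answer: 657/5 ≈ 131.40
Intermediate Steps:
d = 2
M(b) = 2*b/(2 + b) (M(b) = (b + b)/(2 + b) = (2*b)/(2 + b) = 2*b/(2 + b))
h(G, H) = -9 + 3*G (h(G, H) = 3*(G - 3) = 3*(-3 + G) = -9 + 3*G)
h(4, W(-3))*(41 + M(-7)) = (-9 + 3*4)*(41 + 2*(-7)/(2 - 7)) = (-9 + 12)*(41 + 2*(-7)/(-5)) = 3*(41 + 2*(-7)*(-⅕)) = 3*(41 + 14/5) = 3*(219/5) = 657/5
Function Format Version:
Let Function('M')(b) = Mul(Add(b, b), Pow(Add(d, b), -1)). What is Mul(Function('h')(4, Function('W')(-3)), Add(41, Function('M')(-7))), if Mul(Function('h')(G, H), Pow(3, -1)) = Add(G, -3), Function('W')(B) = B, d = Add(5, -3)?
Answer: Rational(657, 5) ≈ 131.40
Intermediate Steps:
d = 2
Function('M')(b) = Mul(2, b, Pow(Add(2, b), -1)) (Function('M')(b) = Mul(Add(b, b), Pow(Add(2, b), -1)) = Mul(Mul(2, b), Pow(Add(2, b), -1)) = Mul(2, b, Pow(Add(2, b), -1)))
Function('h')(G, H) = Add(-9, Mul(3, G)) (Function('h')(G, H) = Mul(3, Add(G, -3)) = Mul(3, Add(-3, G)) = Add(-9, Mul(3, G)))
Mul(Function('h')(4, Function('W')(-3)), Add(41, Function('M')(-7))) = Mul(Add(-9, Mul(3, 4)), Add(41, Mul(2, -7, Pow(Add(2, -7), -1)))) = Mul(Add(-9, 12), Add(41, Mul(2, -7, Pow(-5, -1)))) = Mul(3, Add(41, Mul(2, -7, Rational(-1, 5)))) = Mul(3, Add(41, Rational(14, 5))) = Mul(3, Rational(219, 5)) = Rational(657, 5)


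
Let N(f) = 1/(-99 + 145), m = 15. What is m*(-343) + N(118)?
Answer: -236669/46 ≈ -5145.0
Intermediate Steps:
N(f) = 1/46
m*(-343) + N(118) = 15*(-343) + 1/46 = -5145 + 1/46 = -236669/46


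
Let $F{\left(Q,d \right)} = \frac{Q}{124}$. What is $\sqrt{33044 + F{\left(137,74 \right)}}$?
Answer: $\frac{\sqrt{127025383}}{62} \approx 181.78$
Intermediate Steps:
$F{\left(Q,d \right)} = \frac{Q}{124}$ ($F{\left(Q,d \right)} = Q \frac{1}{124} = \frac{Q}{124}$)
$\sqrt{33044 + F{\left(137,74 \right)}} = \sqrt{33044 + \frac{1}{124} \cdot 137} = \sqrt{33044 + \frac{137}{124}} = \sqrt{\frac{4097593}{124}} = \frac{\sqrt{127025383}}{62}$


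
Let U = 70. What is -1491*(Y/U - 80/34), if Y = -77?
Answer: 875217/170 ≈ 5148.3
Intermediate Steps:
-1491*(Y/U - 80/34) = -1491*(-77/70 - 80/34) = -1491*(-77*1/70 - 80*1/34) = -1491*(-11/10 - 40/17) = -1491*(-587/170) = 875217/170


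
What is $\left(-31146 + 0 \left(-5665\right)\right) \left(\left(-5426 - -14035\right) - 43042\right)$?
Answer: $1072450218$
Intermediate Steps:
$\left(-31146 + 0 \left(-5665\right)\right) \left(\left(-5426 - -14035\right) - 43042\right) = \left(-31146 + 0\right) \left(\left(-5426 + 14035\right) - 43042\right) = - 31146 \left(8609 - 43042\right) = \left(-31146\right) \left(-34433\right) = 1072450218$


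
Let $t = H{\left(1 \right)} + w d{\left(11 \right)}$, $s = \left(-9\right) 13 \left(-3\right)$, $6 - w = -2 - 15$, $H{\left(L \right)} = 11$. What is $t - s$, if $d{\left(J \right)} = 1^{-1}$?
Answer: $-317$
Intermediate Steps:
$d{\left(J \right)} = 1$
$w = 23$ ($w = 6 - \left(-2 - 15\right) = 6 - -17 = 6 + 17 = 23$)
$s = 351$ ($s = \left(-117\right) \left(-3\right) = 351$)
$t = 34$ ($t = 11 + 23 \cdot 1 = 11 + 23 = 34$)
$t - s = 34 - 351 = -317$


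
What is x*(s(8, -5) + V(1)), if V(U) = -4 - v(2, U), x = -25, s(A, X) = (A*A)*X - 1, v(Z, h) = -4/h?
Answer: 8025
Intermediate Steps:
s(A, X) = -1 + X*A² (s(A, X) = A²*X - 1 = X*A² - 1 = -1 + X*A²)
V(U) = -4 + 4/U (V(U) = -4 - (-4)/U = -4 + 4/U)
x*(s(8, -5) + V(1)) = -25*((-1 - 5*8²) + (-4 + 4/1)) = -25*((-1 - 5*64) + (-4 + 4*1)) = -25*((-1 - 320) + (-4 + 4)) = -25*(-321 + 0) = -25*(-321) = 8025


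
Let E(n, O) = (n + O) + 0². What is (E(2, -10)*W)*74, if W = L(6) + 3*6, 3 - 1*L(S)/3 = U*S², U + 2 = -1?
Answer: -207792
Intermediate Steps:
U = -3 (U = -2 - 1 = -3)
L(S) = 9 + 9*S² (L(S) = 9 - (-9)*S² = 9 + 9*S²)
E(n, O) = O + n (E(n, O) = (O + n) + 0 = O + n)
W = 351 (W = (9 + 9*6²) + 3*6 = (9 + 9*36) + 18 = (9 + 324) + 18 = 333 + 18 = 351)
(E(2, -10)*W)*74 = ((-10 + 2)*351)*74 = -8*351*74 = -2808*74 = -207792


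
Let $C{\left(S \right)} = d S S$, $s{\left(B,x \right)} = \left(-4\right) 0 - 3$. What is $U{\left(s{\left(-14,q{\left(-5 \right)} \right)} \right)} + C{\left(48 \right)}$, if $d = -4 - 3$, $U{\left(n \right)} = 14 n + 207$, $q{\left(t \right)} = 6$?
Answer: $-15963$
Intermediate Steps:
$s{\left(B,x \right)} = -3$ ($s{\left(B,x \right)} = 0 - 3 = -3$)
$U{\left(n \right)} = 207 + 14 n$
$d = -7$
$C{\left(S \right)} = - 7 S^{2}$ ($C{\left(S \right)} = - 7 S S = - 7 S^{2}$)
$U{\left(s{\left(-14,q{\left(-5 \right)} \right)} \right)} + C{\left(48 \right)} = \left(207 + 14 \left(-3\right)\right) - 7 \cdot 48^{2} = \left(207 - 42\right) - 16128 = 165 - 16128 = -15963$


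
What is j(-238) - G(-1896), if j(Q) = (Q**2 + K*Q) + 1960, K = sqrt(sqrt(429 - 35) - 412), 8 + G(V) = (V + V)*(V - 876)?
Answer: -10452812 - 238*I*sqrt(412 - sqrt(394)) ≈ -1.0453e+7 - 4713.1*I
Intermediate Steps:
G(V) = -8 + 2*V*(-876 + V) (G(V) = -8 + (V + V)*(V - 876) = -8 + (2*V)*(-876 + V) = -8 + 2*V*(-876 + V))
K = sqrt(-412 + sqrt(394)) (K = sqrt(sqrt(394) - 412) = sqrt(-412 + sqrt(394)) ≈ 19.803*I)
j(Q) = 1960 + Q**2 + Q*sqrt(-412 + sqrt(394)) (j(Q) = (Q**2 + sqrt(-412 + sqrt(394))*Q) + 1960 = (Q**2 + Q*sqrt(-412 + sqrt(394))) + 1960 = 1960 + Q**2 + Q*sqrt(-412 + sqrt(394)))
j(-238) - G(-1896) = (1960 + (-238)**2 - 238*sqrt(-412 + sqrt(394))) - (-8 - 1752*(-1896) + 2*(-1896)**2) = (1960 + 56644 - 238*sqrt(-412 + sqrt(394))) - (-8 + 3321792 + 2*3594816) = (58604 - 238*sqrt(-412 + sqrt(394))) - (-8 + 3321792 + 7189632) = (58604 - 238*sqrt(-412 + sqrt(394))) - 1*10511416 = (58604 - 238*sqrt(-412 + sqrt(394))) - 10511416 = -10452812 - 238*sqrt(-412 + sqrt(394))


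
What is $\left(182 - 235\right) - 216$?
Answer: $-269$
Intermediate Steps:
$\left(182 - 235\right) - 216 = -53 - 216 = -269$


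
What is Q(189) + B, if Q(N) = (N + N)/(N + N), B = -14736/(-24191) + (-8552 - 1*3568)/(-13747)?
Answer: 828324389/332553677 ≈ 2.4908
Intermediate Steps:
B = 495770712/332553677 (B = -14736*(-1/24191) + (-8552 - 3568)*(-1/13747) = 14736/24191 - 12120*(-1/13747) = 14736/24191 + 12120/13747 = 495770712/332553677 ≈ 1.4908)
Q(N) = 1 (Q(N) = (2*N)/((2*N)) = (2*N)*(1/(2*N)) = 1)
Q(189) + B = 1 + 495770712/332553677 = 828324389/332553677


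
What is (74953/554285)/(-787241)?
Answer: -4409/25667992805 ≈ -1.7177e-7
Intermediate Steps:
(74953/554285)/(-787241) = (74953*(1/554285))*(-1/787241) = (4409/32605)*(-1/787241) = -4409/25667992805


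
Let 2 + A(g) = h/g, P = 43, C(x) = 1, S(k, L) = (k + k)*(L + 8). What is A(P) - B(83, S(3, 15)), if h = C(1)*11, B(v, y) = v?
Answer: -3644/43 ≈ -84.744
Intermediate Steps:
S(k, L) = 2*k*(8 + L) (S(k, L) = (2*k)*(8 + L) = 2*k*(8 + L))
h = 11 (h = 1*11 = 11)
A(g) = -2 + 11/g
A(P) - B(83, S(3, 15)) = (-2 + 11/43) - 1*83 = (-2 + 11*(1/43)) - 83 = (-2 + 11/43) - 83 = -75/43 - 83 = -3644/43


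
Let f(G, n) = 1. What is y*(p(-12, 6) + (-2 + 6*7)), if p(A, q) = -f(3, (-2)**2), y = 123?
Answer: 4797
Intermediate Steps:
p(A, q) = -1 (p(A, q) = -1*1 = -1)
y*(p(-12, 6) + (-2 + 6*7)) = 123*(-1 + (-2 + 6*7)) = 123*(-1 + (-2 + 42)) = 123*(-1 + 40) = 123*39 = 4797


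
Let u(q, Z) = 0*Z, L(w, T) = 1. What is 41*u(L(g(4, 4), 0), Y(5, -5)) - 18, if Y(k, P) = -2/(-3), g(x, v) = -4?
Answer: -18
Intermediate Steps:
Y(k, P) = ⅔ (Y(k, P) = -2*(-⅓) = ⅔)
u(q, Z) = 0
41*u(L(g(4, 4), 0), Y(5, -5)) - 18 = 41*0 - 18 = 0 - 18 = -18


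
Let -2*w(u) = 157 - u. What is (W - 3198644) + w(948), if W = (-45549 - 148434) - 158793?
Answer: -7102049/2 ≈ -3.5510e+6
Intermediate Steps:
w(u) = -157/2 + u/2 (w(u) = -(157 - u)/2 = -157/2 + u/2)
W = -352776 (W = -193983 - 158793 = -352776)
(W - 3198644) + w(948) = (-352776 - 3198644) + (-157/2 + (1/2)*948) = -3551420 + (-157/2 + 474) = -3551420 + 791/2 = -7102049/2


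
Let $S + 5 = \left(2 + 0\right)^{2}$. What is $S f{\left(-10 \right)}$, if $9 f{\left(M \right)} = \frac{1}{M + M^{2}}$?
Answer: $- \frac{1}{810} \approx -0.0012346$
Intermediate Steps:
$f{\left(M \right)} = \frac{1}{9 \left(M + M^{2}\right)}$
$S = -1$ ($S = -5 + \left(2 + 0\right)^{2} = -5 + 2^{2} = -5 + 4 = -1$)
$S f{\left(-10 \right)} = - \frac{1}{9 \left(-10\right) \left(1 - 10\right)} = - \frac{-1}{9 \cdot 10 \left(-9\right)} = - \frac{\left(-1\right) \left(-1\right)}{9 \cdot 10 \cdot 9} = \left(-1\right) \frac{1}{810} = - \frac{1}{810}$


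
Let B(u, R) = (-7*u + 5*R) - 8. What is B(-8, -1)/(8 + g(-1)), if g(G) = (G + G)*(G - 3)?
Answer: 43/16 ≈ 2.6875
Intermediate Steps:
g(G) = 2*G*(-3 + G) (g(G) = (2*G)*(-3 + G) = 2*G*(-3 + G))
B(u, R) = -8 - 7*u + 5*R
B(-8, -1)/(8 + g(-1)) = (-8 - 7*(-8) + 5*(-1))/(8 + 2*(-1)*(-3 - 1)) = (-8 + 56 - 5)/(8 + 2*(-1)*(-4)) = 43/(8 + 8) = 43/16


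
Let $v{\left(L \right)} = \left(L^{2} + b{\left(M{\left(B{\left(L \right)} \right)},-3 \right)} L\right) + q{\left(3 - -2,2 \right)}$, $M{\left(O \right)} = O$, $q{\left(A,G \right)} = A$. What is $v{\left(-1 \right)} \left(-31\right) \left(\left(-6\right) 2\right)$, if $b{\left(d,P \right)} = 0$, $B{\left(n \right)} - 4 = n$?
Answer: $2232$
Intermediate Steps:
$B{\left(n \right)} = 4 + n$
$v{\left(L \right)} = 5 + L^{2}$ ($v{\left(L \right)} = \left(L^{2} + 0 L\right) + \left(3 - -2\right) = \left(L^{2} + 0\right) + \left(3 + 2\right) = L^{2} + 5 = 5 + L^{2}$)
$v{\left(-1 \right)} \left(-31\right) \left(\left(-6\right) 2\right) = \left(5 + \left(-1\right)^{2}\right) \left(-31\right) \left(\left(-6\right) 2\right) = \left(5 + 1\right) \left(-31\right) \left(-12\right) = 6 \left(-31\right) \left(-12\right) = \left(-186\right) \left(-12\right) = 2232$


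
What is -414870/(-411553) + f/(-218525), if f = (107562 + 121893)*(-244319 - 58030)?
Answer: 5710356322213677/17986923865 ≈ 3.1747e+5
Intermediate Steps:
f = -69375489795 (f = 229455*(-302349) = -69375489795)
-414870/(-411553) + f/(-218525) = -414870/(-411553) - 69375489795/(-218525) = -414870*(-1/411553) - 69375489795*(-1/218525) = 414870/411553 + 13875097959/43705 = 5710356322213677/17986923865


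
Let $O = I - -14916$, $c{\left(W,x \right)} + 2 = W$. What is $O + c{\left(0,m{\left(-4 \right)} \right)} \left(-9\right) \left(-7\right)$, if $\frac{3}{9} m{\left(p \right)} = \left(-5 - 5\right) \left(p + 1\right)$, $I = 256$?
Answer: $15046$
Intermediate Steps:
$m{\left(p \right)} = -30 - 30 p$ ($m{\left(p \right)} = 3 \left(-5 - 5\right) \left(p + 1\right) = 3 \left(- 10 \left(1 + p\right)\right) = 3 \left(-10 - 10 p\right) = -30 - 30 p$)
$c{\left(W,x \right)} = -2 + W$
$O = 15172$ ($O = 256 - -14916 = 256 + 14916 = 15172$)
$O + c{\left(0,m{\left(-4 \right)} \right)} \left(-9\right) \left(-7\right) = 15172 + \left(-2 + 0\right) \left(-9\right) \left(-7\right) = 15172 + \left(-2\right) \left(-9\right) \left(-7\right) = 15172 + 18 \left(-7\right) = 15172 - 126 = 15046$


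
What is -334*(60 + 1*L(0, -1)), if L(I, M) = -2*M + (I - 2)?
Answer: -20040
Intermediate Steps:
L(I, M) = -2 + I - 2*M (L(I, M) = -2*M + (-2 + I) = -2 + I - 2*M)
-334*(60 + 1*L(0, -1)) = -334*(60 + 1*(-2 + 0 - 2*(-1))) = -334*(60 + 1*(-2 + 0 + 2)) = -334*(60 + 1*0) = -334*(60 + 0) = -334*60 = -20040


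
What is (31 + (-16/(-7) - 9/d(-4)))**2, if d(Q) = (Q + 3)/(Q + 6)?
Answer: 128881/49 ≈ 2630.2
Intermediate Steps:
d(Q) = (3 + Q)/(6 + Q)
(31 + (-16/(-7) - 9/d(-4)))**2 = (31 + (-16/(-7) - 9*(6 - 4)/(3 - 4)))**2 = (31 + (-16*(-1/7) - 9/(-1/2)))**2 = (31 + (16/7 - 9/((1/2)*(-1))))**2 = (31 + (16/7 - 9/(-1/2)))**2 = (31 + (16/7 - 9*(-2)))**2 = (31 + (16/7 + 18))**2 = (31 + 142/7)**2 = (359/7)**2 = 128881/49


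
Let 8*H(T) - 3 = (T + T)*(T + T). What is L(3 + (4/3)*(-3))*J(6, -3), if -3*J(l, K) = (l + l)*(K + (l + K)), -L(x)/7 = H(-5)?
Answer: 0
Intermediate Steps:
H(T) = 3/8 + T²/2 (H(T) = 3/8 + ((T + T)*(T + T))/8 = 3/8 + ((2*T)*(2*T))/8 = 3/8 + (4*T²)/8 = 3/8 + T²/2)
L(x) = -721/8 (L(x) = -7*(3/8 + (½)*(-5)²) = -7*(3/8 + (½)*25) = -7*(3/8 + 25/2) = -7*103/8 = -721/8)
J(l, K) = -2*l*(l + 2*K)/3 (J(l, K) = -(l + l)*(K + (l + K))/3 = -2*l*(K + (K + l))/3 = -2*l*(l + 2*K)/3)
L(3 + (4/3)*(-3))*J(6, -3) = -(-721)*6*(6 + 2*(-3))/12 = -(-721)*6*(6 - 6)/12 = -(-721)*6*0/12 = -721/8*0 = 0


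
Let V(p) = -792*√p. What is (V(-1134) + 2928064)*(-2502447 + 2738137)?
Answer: 690115404160 - 1679998320*I*√14 ≈ 6.9012e+11 - 6.286e+9*I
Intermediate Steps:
(V(-1134) + 2928064)*(-2502447 + 2738137) = (-7128*I*√14 + 2928064)*(-2502447 + 2738137) = (-7128*I*√14 + 2928064)*235690 = (2928064 - 7128*I*√14)*235690 = 690115404160 - 1679998320*I*√14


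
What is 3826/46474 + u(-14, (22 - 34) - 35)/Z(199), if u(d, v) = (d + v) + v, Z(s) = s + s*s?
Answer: 18406951/231208150 ≈ 0.079612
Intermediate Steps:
Z(s) = s + s**2
u(d, v) = d + 2*v
3826/46474 + u(-14, (22 - 34) - 35)/Z(199) = 3826/46474 + (-14 + 2*((22 - 34) - 35))/((199*(1 + 199))) = 3826*(1/46474) + (-14 + 2*(-12 - 35))/((199*200)) = 1913/23237 + (-14 + 2*(-47))/39800 = 1913/23237 + (-14 - 94)*(1/39800) = 1913/23237 - 108*1/39800 = 1913/23237 - 27/9950 = 18406951/231208150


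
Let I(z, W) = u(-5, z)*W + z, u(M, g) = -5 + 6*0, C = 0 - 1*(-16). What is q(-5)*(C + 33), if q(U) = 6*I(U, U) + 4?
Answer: 6076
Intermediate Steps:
C = 16 (C = 0 + 16 = 16)
u(M, g) = -5 (u(M, g) = -5 + 0 = -5)
I(z, W) = z - 5*W (I(z, W) = -5*W + z = z - 5*W)
q(U) = 4 - 24*U (q(U) = 6*(U - 5*U) + 4 = 6*(-4*U) + 4 = -24*U + 4 = 4 - 24*U)
q(-5)*(C + 33) = (4 - 24*(-5))*(16 + 33) = (4 + 120)*49 = 124*49 = 6076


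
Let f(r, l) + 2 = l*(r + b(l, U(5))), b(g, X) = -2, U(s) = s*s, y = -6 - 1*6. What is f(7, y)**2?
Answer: 3844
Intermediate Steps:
y = -12 (y = -6 - 6 = -12)
U(s) = s**2
f(r, l) = -2 + l*(-2 + r) (f(r, l) = -2 + l*(r - 2) = -2 + l*(-2 + r))
f(7, y)**2 = (-2 - 2*(-12) - 12*7)**2 = (-2 + 24 - 84)**2 = (-62)**2 = 3844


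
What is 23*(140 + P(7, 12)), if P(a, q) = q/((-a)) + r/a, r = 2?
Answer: 22310/7 ≈ 3187.1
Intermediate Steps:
P(a, q) = 2/a - q/a (P(a, q) = q/((-a)) + 2/a = q*(-1/a) + 2/a = -q/a + 2/a = 2/a - q/a)
23*(140 + P(7, 12)) = 23*(140 + (2 - 1*12)/7) = 23*(140 + (2 - 12)/7) = 23*(140 + (1/7)*(-10)) = 23*(140 - 10/7) = 23*(970/7) = 22310/7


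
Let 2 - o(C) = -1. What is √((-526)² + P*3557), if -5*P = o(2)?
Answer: √6863545/5 ≈ 523.97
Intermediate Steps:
o(C) = 3 (o(C) = 2 - 1*(-1) = 2 + 1 = 3)
P = -⅗ (P = -⅕*3 = -⅗ ≈ -0.60000)
√((-526)² + P*3557) = √((-526)² - ⅗*3557) = √(276676 - 10671/5) = √(1372709/5) = √6863545/5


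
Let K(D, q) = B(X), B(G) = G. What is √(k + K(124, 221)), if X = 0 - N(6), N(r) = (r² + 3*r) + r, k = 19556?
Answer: 2*√4874 ≈ 139.63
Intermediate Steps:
N(r) = r² + 4*r
X = -60 (X = 0 - 6*(4 + 6) = 0 - 6*10 = 0 - 1*60 = 0 - 60 = -60)
K(D, q) = -60
√(k + K(124, 221)) = √(19556 - 60) = √19496 = 2*√4874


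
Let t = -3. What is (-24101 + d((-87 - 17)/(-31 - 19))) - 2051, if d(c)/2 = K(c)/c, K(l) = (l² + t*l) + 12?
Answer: -8496248/325 ≈ -26142.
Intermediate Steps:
K(l) = 12 + l² - 3*l (K(l) = (l² - 3*l) + 12 = 12 + l² - 3*l)
d(c) = 2*(12 + c² - 3*c)/c (d(c) = 2*((12 + c² - 3*c)/c) = 2*(12 + c² - 3*c)/c)
(-24101 + d((-87 - 17)/(-31 - 19))) - 2051 = (-24101 + (-6 + 2*((-87 - 17)/(-31 - 19)) + 24/(((-87 - 17)/(-31 - 19))))) - 2051 = (-24101 + (-6 + 2*(-104/(-50)) + 24/((-104/(-50))))) - 2051 = (-24101 + (-6 + 2*(-104*(-1/50)) + 24/((-104*(-1/50))))) - 2051 = (-24101 + (-6 + 2*(52/25) + 24/(52/25))) - 2051 = (-24101 + (-6 + 104/25 + 24*(25/52))) - 2051 = (-24101 + (-6 + 104/25 + 150/13)) - 2051 = (-24101 + 3152/325) - 2051 = -7829673/325 - 2051 = -8496248/325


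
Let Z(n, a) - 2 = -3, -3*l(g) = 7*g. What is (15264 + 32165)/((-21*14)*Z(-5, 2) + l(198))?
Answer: -47429/168 ≈ -282.32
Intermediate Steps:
l(g) = -7*g/3
Z(n, a) = -1 (Z(n, a) = 2 - 3 = -1)
(15264 + 32165)/((-21*14)*Z(-5, 2) + l(198)) = (15264 + 32165)/(-21*14*(-1) - 7/3*198) = 47429/(-294*(-1) - 462) = 47429/(294 - 462) = 47429/(-168) = 47429*(-1/168) = -47429/168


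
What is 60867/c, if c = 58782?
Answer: 20289/19594 ≈ 1.0355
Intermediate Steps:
60867/c = 60867/58782 = 60867*(1/58782) = 20289/19594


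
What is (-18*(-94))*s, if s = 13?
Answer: 21996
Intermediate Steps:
(-18*(-94))*s = -18*(-94)*13 = 1692*13 = 21996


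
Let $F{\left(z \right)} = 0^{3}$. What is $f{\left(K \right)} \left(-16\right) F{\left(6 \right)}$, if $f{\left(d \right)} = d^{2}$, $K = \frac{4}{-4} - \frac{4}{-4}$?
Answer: $0$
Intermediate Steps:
$F{\left(z \right)} = 0$
$K = 0$ ($K = 4 \left(- \frac{1}{4}\right) - -1 = -1 + 1 = 0$)
$f{\left(K \right)} \left(-16\right) F{\left(6 \right)} = 0^{2} \left(-16\right) 0 = 0 \left(-16\right) 0 = 0 \cdot 0 = 0$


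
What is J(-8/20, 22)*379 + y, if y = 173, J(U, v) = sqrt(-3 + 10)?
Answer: 173 + 379*sqrt(7) ≈ 1175.7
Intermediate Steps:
J(U, v) = sqrt(7)
J(-8/20, 22)*379 + y = sqrt(7)*379 + 173 = 379*sqrt(7) + 173 = 173 + 379*sqrt(7)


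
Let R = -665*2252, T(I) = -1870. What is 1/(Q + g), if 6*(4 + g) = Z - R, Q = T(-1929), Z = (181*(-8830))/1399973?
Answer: 4199919/1040414335349 ≈ 4.0368e-6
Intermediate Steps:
Z = -1598230/1399973 (Z = -1598230*1/1399973 = -1598230/1399973 ≈ -1.1416)
Q = -1870
R = -1497580
g = 1048268183879/4199919 (g = -4 + (-1598230/1399973 - 1*(-1497580))/6 = -4 + (-1598230/1399973 + 1497580)/6 = -4 + (⅙)*(2096569967110/1399973) = -4 + 1048284983555/4199919 = 1048268183879/4199919 ≈ 2.4959e+5)
1/(Q + g) = 1/(-1870 + 1048268183879/4199919) = 1/(1040414335349/4199919) = 4199919/1040414335349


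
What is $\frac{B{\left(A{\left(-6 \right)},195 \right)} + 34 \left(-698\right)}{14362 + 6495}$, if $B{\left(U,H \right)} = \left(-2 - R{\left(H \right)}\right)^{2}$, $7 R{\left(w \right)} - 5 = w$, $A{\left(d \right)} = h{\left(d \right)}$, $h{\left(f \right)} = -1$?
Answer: $- \frac{1117072}{1021993} \approx -1.093$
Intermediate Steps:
$A{\left(d \right)} = -1$
$R{\left(w \right)} = \frac{5}{7} + \frac{w}{7}$
$B{\left(U,H \right)} = \left(- \frac{19}{7} - \frac{H}{7}\right)^{2}$ ($B{\left(U,H \right)} = \left(-2 - \left(\frac{5}{7} + \frac{H}{7}\right)\right)^{2} = \left(- \frac{19}{7} - \frac{H}{7}\right)^{2}$)
$\frac{B{\left(A{\left(-6 \right)},195 \right)} + 34 \left(-698\right)}{14362 + 6495} = \frac{\frac{\left(19 + 195\right)^{2}}{49} + 34 \left(-698\right)}{14362 + 6495} = \frac{\frac{214^{2}}{49} - 23732}{20857} = \left(\frac{1}{49} \cdot 45796 - 23732\right) \frac{1}{20857} = \left(\frac{45796}{49} - 23732\right) \frac{1}{20857} = \left(- \frac{1117072}{49}\right) \frac{1}{20857} = - \frac{1117072}{1021993}$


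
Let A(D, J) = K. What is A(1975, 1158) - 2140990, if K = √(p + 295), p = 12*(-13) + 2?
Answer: -2140990 + √141 ≈ -2.1410e+6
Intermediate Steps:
p = -154 (p = -156 + 2 = -154)
K = √141 (K = √(-154 + 295) = √141 ≈ 11.874)
A(D, J) = √141
A(1975, 1158) - 2140990 = √141 - 2140990 = -2140990 + √141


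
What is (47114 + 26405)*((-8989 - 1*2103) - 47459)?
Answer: -4304610969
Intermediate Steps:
(47114 + 26405)*((-8989 - 1*2103) - 47459) = 73519*((-8989 - 2103) - 47459) = 73519*(-11092 - 47459) = 73519*(-58551) = -4304610969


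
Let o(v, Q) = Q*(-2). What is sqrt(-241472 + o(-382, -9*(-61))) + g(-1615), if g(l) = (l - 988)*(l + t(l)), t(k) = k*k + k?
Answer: -6780801985 + I*sqrt(242570) ≈ -6.7808e+9 + 492.51*I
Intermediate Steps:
o(v, Q) = -2*Q
t(k) = k + k**2 (t(k) = k**2 + k = k + k**2)
g(l) = (-988 + l)*(l + l*(1 + l)) (g(l) = (l - 988)*(l + l*(1 + l)) = (-988 + l)*(l + l*(1 + l)))
sqrt(-241472 + o(-382, -9*(-61))) + g(-1615) = sqrt(-241472 - (-18)*(-61)) - 1615*(-1976 + (-1615)**2 - 986*(-1615)) = sqrt(-241472 - 2*549) - 1615*(-1976 + 2608225 + 1592390) = sqrt(-241472 - 1098) - 1615*4198639 = sqrt(-242570) - 6780801985 = I*sqrt(242570) - 6780801985 = -6780801985 + I*sqrt(242570)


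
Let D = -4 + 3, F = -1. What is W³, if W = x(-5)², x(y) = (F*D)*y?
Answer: 15625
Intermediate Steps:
D = -1
x(y) = y (x(y) = (-1*(-1))*y = 1*y = y)
W = 25 (W = (-5)² = 25)
W³ = 25³ = 15625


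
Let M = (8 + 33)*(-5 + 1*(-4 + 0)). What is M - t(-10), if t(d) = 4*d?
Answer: -329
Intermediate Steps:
M = -369 (M = 41*(-5 + 1*(-4)) = 41*(-5 - 4) = 41*(-9) = -369)
M - t(-10) = -369 - 4*(-10) = -369 - 1*(-40) = -369 + 40 = -329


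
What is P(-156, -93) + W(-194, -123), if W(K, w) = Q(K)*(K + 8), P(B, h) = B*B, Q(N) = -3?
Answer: 24894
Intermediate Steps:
P(B, h) = B**2
W(K, w) = -24 - 3*K (W(K, w) = -3*(K + 8) = -3*(8 + K) = -24 - 3*K)
P(-156, -93) + W(-194, -123) = (-156)**2 + (-24 - 3*(-194)) = 24336 + (-24 + 582) = 24336 + 558 = 24894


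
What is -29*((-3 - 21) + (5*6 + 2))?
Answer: -232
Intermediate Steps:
-29*((-3 - 21) + (5*6 + 2)) = -29*(-24 + (30 + 2)) = -29*(-24 + 32) = -29*8 = -232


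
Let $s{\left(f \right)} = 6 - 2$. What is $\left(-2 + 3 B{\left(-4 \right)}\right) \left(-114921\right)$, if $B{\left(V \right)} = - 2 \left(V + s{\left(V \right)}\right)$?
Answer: $229842$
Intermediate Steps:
$s{\left(f \right)} = 4$
$B{\left(V \right)} = -8 - 2 V$ ($B{\left(V \right)} = - 2 \left(V + 4\right) = - 2 \left(4 + V\right) = -8 - 2 V$)
$\left(-2 + 3 B{\left(-4 \right)}\right) \left(-114921\right) = \left(-2 + 3 \left(-8 - -8\right)\right) \left(-114921\right) = \left(-2 + 3 \left(-8 + 8\right)\right) \left(-114921\right) = \left(-2 + 3 \cdot 0\right) \left(-114921\right) = \left(-2 + 0\right) \left(-114921\right) = \left(-2\right) \left(-114921\right) = 229842$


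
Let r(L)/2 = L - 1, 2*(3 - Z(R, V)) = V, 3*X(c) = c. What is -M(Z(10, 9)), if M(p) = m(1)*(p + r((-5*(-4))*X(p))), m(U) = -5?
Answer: -235/2 ≈ -117.50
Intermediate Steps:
X(c) = c/3
Z(R, V) = 3 - V/2
r(L) = -2 + 2*L (r(L) = 2*(L - 1) = 2*(-1 + L) = -2 + 2*L)
M(p) = 10 - 215*p/3 (M(p) = -5*(p + (-2 + 2*((-5*(-4))*(p/3)))) = -5*(p + (-2 + 2*(20*(p/3)))) = -5*(p + (-2 + 2*(20*p/3))) = -5*(p + (-2 + 40*p/3)) = -5*(-2 + 43*p/3) = 10 - 215*p/3)
-M(Z(10, 9)) = -(10 - 215*(3 - ½*9)/3) = -(10 - 215*(3 - 9/2)/3) = -(10 - 215/3*(-3/2)) = -(10 + 215/2) = -1*235/2 = -235/2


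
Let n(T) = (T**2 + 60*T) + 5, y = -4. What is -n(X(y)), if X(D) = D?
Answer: 219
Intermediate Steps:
n(T) = 5 + T**2 + 60*T
-n(X(y)) = -(5 + (-4)**2 + 60*(-4)) = -(5 + 16 - 240) = -1*(-219) = 219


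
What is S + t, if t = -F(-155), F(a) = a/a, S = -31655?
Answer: -31656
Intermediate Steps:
F(a) = 1
t = -1 (t = -1*1 = -1)
S + t = -31655 - 1 = -31656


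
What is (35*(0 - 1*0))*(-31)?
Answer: 0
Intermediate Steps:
(35*(0 - 1*0))*(-31) = (35*(0 + 0))*(-31) = (35*0)*(-31) = 0*(-31) = 0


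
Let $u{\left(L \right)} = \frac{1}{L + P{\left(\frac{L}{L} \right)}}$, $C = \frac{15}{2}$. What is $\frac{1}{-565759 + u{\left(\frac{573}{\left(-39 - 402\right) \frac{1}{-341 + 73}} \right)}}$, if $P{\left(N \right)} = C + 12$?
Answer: $- \frac{108109}{61163639437} \approx -1.7675 \cdot 10^{-6}$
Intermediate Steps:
$C = \frac{15}{2}$ ($C = 15 \cdot \frac{1}{2} = \frac{15}{2} \approx 7.5$)
$P{\left(N \right)} = \frac{39}{2}$ ($P{\left(N \right)} = \frac{15}{2} + 12 = \frac{39}{2}$)
$u{\left(L \right)} = \frac{1}{\frac{39}{2} + L}$ ($u{\left(L \right)} = \frac{1}{L + \frac{39}{2}} = \frac{1}{\frac{39}{2} + L}$)
$\frac{1}{-565759 + u{\left(\frac{573}{\left(-39 - 402\right) \frac{1}{-341 + 73}} \right)}} = \frac{1}{-565759 + \frac{2}{39 + 2 \frac{573}{\left(-39 - 402\right) \frac{1}{-341 + 73}}}} = \frac{1}{-565759 + \frac{2}{39 + 2 \frac{573}{\left(-441\right) \frac{1}{-268}}}} = \frac{1}{-565759 + \frac{2}{39 + 2 \frac{573}{\left(-441\right) \left(- \frac{1}{268}\right)}}} = \frac{1}{-565759 + \frac{2}{39 + 2 \frac{573}{\frac{441}{268}}}} = \frac{1}{-565759 + \frac{2}{39 + 2 \cdot 573 \cdot \frac{268}{441}}} = \frac{1}{-565759 + \frac{2}{39 + 2 \cdot \frac{51188}{147}}} = \frac{1}{-565759 + \frac{2}{39 + \frac{102376}{147}}} = \frac{1}{-565759 + \frac{2}{\frac{108109}{147}}} = \frac{1}{-565759 + 2 \cdot \frac{147}{108109}} = \frac{1}{-565759 + \frac{294}{108109}} = \frac{1}{- \frac{61163639437}{108109}} = - \frac{108109}{61163639437}$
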